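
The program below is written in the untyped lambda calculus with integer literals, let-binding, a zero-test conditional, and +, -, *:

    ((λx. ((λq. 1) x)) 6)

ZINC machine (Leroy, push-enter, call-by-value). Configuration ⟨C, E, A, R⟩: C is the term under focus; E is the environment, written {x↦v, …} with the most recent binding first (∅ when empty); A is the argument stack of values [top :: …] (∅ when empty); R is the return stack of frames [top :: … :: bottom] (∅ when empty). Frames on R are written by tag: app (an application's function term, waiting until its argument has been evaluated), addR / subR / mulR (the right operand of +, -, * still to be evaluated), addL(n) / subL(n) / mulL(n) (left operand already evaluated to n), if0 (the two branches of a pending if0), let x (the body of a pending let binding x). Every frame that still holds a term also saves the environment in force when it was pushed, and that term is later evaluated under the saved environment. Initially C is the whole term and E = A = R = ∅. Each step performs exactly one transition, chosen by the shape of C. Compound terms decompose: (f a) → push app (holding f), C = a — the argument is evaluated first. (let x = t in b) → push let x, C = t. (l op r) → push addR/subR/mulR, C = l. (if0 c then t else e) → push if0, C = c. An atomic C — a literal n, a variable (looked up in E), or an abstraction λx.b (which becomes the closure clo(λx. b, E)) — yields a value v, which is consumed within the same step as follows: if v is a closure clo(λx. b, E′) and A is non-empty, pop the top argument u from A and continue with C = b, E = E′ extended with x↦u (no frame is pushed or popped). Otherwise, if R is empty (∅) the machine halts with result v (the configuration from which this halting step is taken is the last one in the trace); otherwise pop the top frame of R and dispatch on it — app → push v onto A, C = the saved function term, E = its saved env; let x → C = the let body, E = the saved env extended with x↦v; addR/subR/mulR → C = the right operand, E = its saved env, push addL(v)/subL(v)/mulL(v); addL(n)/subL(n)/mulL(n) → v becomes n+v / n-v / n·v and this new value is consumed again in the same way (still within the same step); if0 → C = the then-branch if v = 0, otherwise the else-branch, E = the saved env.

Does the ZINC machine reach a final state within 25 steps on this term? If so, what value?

step 0: ⟨C=((λx. ((λq. 1) x)) 6); E=∅; A=∅; R=∅⟩
step 1: ⟨C=6; E=∅; A=∅; R=[app]⟩
step 2: ⟨C=(λx. ((λq. 1) x)); E=∅; A=[6]; R=∅⟩
step 3: ⟨C=((λq. 1) x); E={x↦6}; A=∅; R=∅⟩
step 4: ⟨C=x; E={x↦6}; A=∅; R=[app]⟩
step 5: ⟨C=(λq. 1); E={x↦6}; A=[6]; R=∅⟩
step 6: ⟨C=1; E={q↦6, x↦6}; A=∅; R=∅⟩
→ final value 1

Answer: 1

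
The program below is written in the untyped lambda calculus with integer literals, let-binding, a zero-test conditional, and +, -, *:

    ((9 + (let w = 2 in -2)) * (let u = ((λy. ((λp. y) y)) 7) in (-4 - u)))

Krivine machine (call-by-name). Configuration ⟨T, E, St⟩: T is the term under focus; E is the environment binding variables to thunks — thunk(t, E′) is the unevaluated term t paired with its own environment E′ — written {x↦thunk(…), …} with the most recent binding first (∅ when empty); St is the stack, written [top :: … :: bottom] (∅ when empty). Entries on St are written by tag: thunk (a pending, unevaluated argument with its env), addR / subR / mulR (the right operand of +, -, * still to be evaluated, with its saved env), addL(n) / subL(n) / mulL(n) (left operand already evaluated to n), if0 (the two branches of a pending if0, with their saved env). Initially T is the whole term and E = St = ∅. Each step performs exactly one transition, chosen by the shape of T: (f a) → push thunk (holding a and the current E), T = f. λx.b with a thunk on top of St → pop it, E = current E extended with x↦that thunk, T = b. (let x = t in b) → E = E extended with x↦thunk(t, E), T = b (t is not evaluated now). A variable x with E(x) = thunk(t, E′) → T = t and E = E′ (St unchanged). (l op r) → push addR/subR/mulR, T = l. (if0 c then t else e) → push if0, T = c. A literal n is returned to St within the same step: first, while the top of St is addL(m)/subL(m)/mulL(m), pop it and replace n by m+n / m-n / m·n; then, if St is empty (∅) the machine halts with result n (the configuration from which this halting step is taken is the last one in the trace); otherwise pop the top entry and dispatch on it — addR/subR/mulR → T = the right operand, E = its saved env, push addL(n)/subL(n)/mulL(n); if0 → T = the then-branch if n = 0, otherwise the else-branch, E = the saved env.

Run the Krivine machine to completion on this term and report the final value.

[0] [T=((9 + (let w = 2 in -2)) * (let u = ((λy. ((λp. y) y)) 7) in (-4 - u))) | E=∅ | St=∅]
[1] [T=(9 + (let w = 2 in -2)) | E=∅ | St=[mulR]]
[2] [T=9 | E=∅ | St=[addR :: mulR]]
[3] [T=(let w = 2 in -2) | E=∅ | St=[addL(9) :: mulR]]
[4] [T=-2 | E={w↦thunk(2, ∅)} | St=[addL(9) :: mulR]]
[5] [T=(let u = ((λy. ((λp. y) y)) 7) in (-4 - u)) | E=∅ | St=[mulL(7)]]
[6] [T=(-4 - u) | E={u↦thunk(((λy. ((λp. y) y)) 7), ∅)} | St=[mulL(7)]]
[7] [T=-4 | E={u↦thunk(((λy. ((λp. y) y)) 7), ∅)} | St=[subR :: mulL(7)]]
[8] [T=u | E={u↦thunk(((λy. ((λp. y) y)) 7), ∅)} | St=[subL(-4) :: mulL(7)]]
[9] [T=((λy. ((λp. y) y)) 7) | E=∅ | St=[subL(-4) :: mulL(7)]]
[10] [T=(λy. ((λp. y) y)) | E=∅ | St=[thunk :: subL(-4) :: mulL(7)]]
[11] [T=((λp. y) y) | E={y↦thunk(7, ∅)} | St=[subL(-4) :: mulL(7)]]
[12] [T=(λp. y) | E={y↦thunk(7, ∅)} | St=[thunk :: subL(-4) :: mulL(7)]]
[13] [T=y | E={p↦thunk(y, {y↦thunk(7, ∅)}), y↦thunk(7, ∅)} | St=[subL(-4) :: mulL(7)]]
[14] [T=7 | E=∅ | St=[subL(-4) :: mulL(7)]]
→ final value -77

Answer: -77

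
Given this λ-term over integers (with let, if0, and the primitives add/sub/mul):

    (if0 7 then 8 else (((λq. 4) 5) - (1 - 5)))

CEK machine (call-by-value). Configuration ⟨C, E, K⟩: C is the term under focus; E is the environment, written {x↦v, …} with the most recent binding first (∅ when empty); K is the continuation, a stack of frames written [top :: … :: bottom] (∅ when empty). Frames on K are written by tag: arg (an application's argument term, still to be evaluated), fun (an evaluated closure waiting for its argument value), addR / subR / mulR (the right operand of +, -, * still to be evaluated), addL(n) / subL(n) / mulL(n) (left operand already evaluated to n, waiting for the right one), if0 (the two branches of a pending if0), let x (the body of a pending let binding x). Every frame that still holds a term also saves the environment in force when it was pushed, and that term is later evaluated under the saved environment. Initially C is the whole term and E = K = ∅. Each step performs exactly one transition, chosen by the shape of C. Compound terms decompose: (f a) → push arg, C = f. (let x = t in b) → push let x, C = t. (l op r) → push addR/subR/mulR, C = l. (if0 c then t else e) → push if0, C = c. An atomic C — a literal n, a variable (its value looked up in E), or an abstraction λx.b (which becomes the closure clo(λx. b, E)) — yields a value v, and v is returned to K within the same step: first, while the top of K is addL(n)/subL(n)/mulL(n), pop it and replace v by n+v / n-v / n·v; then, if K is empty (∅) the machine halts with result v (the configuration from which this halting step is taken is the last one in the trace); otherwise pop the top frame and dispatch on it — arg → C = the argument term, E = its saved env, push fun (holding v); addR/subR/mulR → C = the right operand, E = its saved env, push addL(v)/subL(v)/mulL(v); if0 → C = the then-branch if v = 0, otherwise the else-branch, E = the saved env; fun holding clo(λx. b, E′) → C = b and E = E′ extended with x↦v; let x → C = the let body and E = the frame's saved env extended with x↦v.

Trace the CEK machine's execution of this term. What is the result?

step 0: <C=(if0 7 then 8 else (((λq. 4) 5) - (1 - 5))), E=∅, K=∅>
step 1: <C=7, E=∅, K=[if0]>
step 2: <C=(((λq. 4) 5) - (1 - 5)), E=∅, K=∅>
step 3: <C=((λq. 4) 5), E=∅, K=[subR]>
step 4: <C=(λq. 4), E=∅, K=[arg :: subR]>
step 5: <C=5, E=∅, K=[fun :: subR]>
step 6: <C=4, E={q↦5}, K=[subR]>
step 7: <C=(1 - 5), E=∅, K=[subL(4)]>
step 8: <C=1, E=∅, K=[subR :: subL(4)]>
step 9: <C=5, E=∅, K=[subL(1) :: subL(4)]>
→ final value 8

Answer: 8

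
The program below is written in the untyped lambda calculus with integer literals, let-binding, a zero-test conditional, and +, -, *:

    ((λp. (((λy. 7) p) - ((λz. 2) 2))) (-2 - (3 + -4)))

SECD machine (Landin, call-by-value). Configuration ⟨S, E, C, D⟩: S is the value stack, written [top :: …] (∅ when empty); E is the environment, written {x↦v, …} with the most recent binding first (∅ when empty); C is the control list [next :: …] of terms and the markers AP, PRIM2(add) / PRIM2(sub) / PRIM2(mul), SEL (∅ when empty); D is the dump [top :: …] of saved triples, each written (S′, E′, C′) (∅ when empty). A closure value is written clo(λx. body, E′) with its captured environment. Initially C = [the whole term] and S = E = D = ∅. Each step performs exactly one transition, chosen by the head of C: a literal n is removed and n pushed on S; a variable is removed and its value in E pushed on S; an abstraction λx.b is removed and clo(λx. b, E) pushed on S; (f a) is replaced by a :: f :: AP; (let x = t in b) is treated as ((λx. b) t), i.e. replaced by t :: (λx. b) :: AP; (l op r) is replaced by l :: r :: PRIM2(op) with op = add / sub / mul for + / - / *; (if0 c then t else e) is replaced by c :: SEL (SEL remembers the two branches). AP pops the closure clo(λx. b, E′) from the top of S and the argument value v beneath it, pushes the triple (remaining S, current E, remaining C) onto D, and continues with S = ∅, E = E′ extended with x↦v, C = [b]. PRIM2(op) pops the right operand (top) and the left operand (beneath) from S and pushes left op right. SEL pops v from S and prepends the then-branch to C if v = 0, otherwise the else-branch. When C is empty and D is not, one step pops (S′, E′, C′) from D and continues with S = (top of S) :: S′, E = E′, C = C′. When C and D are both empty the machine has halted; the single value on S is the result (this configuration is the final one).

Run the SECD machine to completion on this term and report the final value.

Answer: 5

Derivation:
step 0: ⟨S=∅; E=∅; C=[((λp. (((λy. 7) p) - ((λz. 2) 2))) (-2 - (3 + -4)))]; D=∅⟩
step 1: ⟨S=∅; E=∅; C=[(-2 - (3 + -4)) :: (λp. (((λy. 7) p) - ((λz. 2) 2))) :: AP]; D=∅⟩
step 2: ⟨S=∅; E=∅; C=[-2 :: (3 + -4) :: PRIM2(sub) :: (λp. (((λy. 7) p) - ((λz. 2) 2))) :: AP]; D=∅⟩
step 3: ⟨S=[-2]; E=∅; C=[(3 + -4) :: PRIM2(sub) :: (λp. (((λy. 7) p) - ((λz. 2) 2))) :: AP]; D=∅⟩
step 4: ⟨S=[-2]; E=∅; C=[3 :: -4 :: PRIM2(add) :: PRIM2(sub) :: (λp. (((λy. 7) p) - ((λz. 2) 2))) :: AP]; D=∅⟩
step 5: ⟨S=[3 :: -2]; E=∅; C=[-4 :: PRIM2(add) :: PRIM2(sub) :: (λp. (((λy. 7) p) - ((λz. 2) 2))) :: AP]; D=∅⟩
step 6: ⟨S=[-4 :: 3 :: -2]; E=∅; C=[PRIM2(add) :: PRIM2(sub) :: (λp. (((λy. 7) p) - ((λz. 2) 2))) :: AP]; D=∅⟩
step 7: ⟨S=[-1 :: -2]; E=∅; C=[PRIM2(sub) :: (λp. (((λy. 7) p) - ((λz. 2) 2))) :: AP]; D=∅⟩
step 8: ⟨S=[-1]; E=∅; C=[(λp. (((λy. 7) p) - ((λz. 2) 2))) :: AP]; D=∅⟩
step 9: ⟨S=[clo(λp. (((λy. 7) p) - ((λz. 2) 2)), ∅) :: -1]; E=∅; C=[AP]; D=∅⟩
step 10: ⟨S=∅; E={p↦-1}; C=[(((λy. 7) p) - ((λz. 2) 2))]; D=[(∅, ∅, ∅)]⟩
step 11: ⟨S=∅; E={p↦-1}; C=[((λy. 7) p) :: ((λz. 2) 2) :: PRIM2(sub)]; D=[(∅, ∅, ∅)]⟩
step 12: ⟨S=∅; E={p↦-1}; C=[p :: (λy. 7) :: AP :: ((λz. 2) 2) :: PRIM2(sub)]; D=[(∅, ∅, ∅)]⟩
step 13: ⟨S=[-1]; E={p↦-1}; C=[(λy. 7) :: AP :: ((λz. 2) 2) :: PRIM2(sub)]; D=[(∅, ∅, ∅)]⟩
step 14: ⟨S=[clo(λy. 7, {p↦-1}) :: -1]; E={p↦-1}; C=[AP :: ((λz. 2) 2) :: PRIM2(sub)]; D=[(∅, ∅, ∅)]⟩
step 15: ⟨S=∅; E={y↦-1, p↦-1}; C=[7]; D=[(∅, {p↦-1}, [((λz. 2) 2) :: PRIM2(sub)]) :: (∅, ∅, ∅)]⟩
step 16: ⟨S=[7]; E={y↦-1, p↦-1}; C=∅; D=[(∅, {p↦-1}, [((λz. 2) 2) :: PRIM2(sub)]) :: (∅, ∅, ∅)]⟩
step 17: ⟨S=[7]; E={p↦-1}; C=[((λz. 2) 2) :: PRIM2(sub)]; D=[(∅, ∅, ∅)]⟩
step 18: ⟨S=[7]; E={p↦-1}; C=[2 :: (λz. 2) :: AP :: PRIM2(sub)]; D=[(∅, ∅, ∅)]⟩
step 19: ⟨S=[2 :: 7]; E={p↦-1}; C=[(λz. 2) :: AP :: PRIM2(sub)]; D=[(∅, ∅, ∅)]⟩
step 20: ⟨S=[clo(λz. 2, {p↦-1}) :: 2 :: 7]; E={p↦-1}; C=[AP :: PRIM2(sub)]; D=[(∅, ∅, ∅)]⟩
step 21: ⟨S=∅; E={z↦2, p↦-1}; C=[2]; D=[([7], {p↦-1}, [PRIM2(sub)]) :: (∅, ∅, ∅)]⟩
step 22: ⟨S=[2]; E={z↦2, p↦-1}; C=∅; D=[([7], {p↦-1}, [PRIM2(sub)]) :: (∅, ∅, ∅)]⟩
step 23: ⟨S=[2 :: 7]; E={p↦-1}; C=[PRIM2(sub)]; D=[(∅, ∅, ∅)]⟩
step 24: ⟨S=[5]; E={p↦-1}; C=∅; D=[(∅, ∅, ∅)]⟩
step 25: ⟨S=[5]; E=∅; C=∅; D=∅⟩
→ final value 5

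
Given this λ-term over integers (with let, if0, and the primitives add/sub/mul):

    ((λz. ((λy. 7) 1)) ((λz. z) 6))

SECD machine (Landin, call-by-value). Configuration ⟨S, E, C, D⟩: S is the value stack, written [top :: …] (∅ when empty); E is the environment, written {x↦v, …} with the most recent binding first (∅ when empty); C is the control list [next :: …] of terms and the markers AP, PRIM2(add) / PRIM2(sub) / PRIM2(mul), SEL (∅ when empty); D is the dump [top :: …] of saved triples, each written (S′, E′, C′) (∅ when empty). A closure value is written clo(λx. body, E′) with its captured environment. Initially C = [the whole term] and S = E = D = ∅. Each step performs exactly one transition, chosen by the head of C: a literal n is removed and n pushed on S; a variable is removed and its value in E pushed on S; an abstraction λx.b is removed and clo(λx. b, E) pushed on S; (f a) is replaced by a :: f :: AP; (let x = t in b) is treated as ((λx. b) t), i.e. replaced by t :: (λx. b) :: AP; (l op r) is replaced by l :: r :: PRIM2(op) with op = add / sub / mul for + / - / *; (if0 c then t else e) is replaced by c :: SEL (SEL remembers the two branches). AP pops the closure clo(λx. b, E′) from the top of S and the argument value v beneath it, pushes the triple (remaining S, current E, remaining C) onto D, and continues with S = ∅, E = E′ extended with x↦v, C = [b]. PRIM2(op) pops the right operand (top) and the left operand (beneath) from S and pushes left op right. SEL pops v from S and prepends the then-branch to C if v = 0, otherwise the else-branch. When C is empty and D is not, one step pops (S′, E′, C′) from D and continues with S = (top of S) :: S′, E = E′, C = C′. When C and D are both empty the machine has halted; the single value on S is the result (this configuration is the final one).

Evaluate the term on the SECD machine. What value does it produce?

Answer: 7

Execution trace:
[0] <S=∅, E=∅, C=[((λz. ((λy. 7) 1)) ((λz. z) 6))], D=∅>
[1] <S=∅, E=∅, C=[((λz. z) 6) :: (λz. ((λy. 7) 1)) :: AP], D=∅>
[2] <S=∅, E=∅, C=[6 :: (λz. z) :: AP :: (λz. ((λy. 7) 1)) :: AP], D=∅>
[3] <S=[6], E=∅, C=[(λz. z) :: AP :: (λz. ((λy. 7) 1)) :: AP], D=∅>
[4] <S=[clo(λz. z, ∅) :: 6], E=∅, C=[AP :: (λz. ((λy. 7) 1)) :: AP], D=∅>
[5] <S=∅, E={z↦6}, C=[z], D=[(∅, ∅, [(λz. ((λy. 7) 1)) :: AP])]>
[6] <S=[6], E={z↦6}, C=∅, D=[(∅, ∅, [(λz. ((λy. 7) 1)) :: AP])]>
[7] <S=[6], E=∅, C=[(λz. ((λy. 7) 1)) :: AP], D=∅>
[8] <S=[clo(λz. ((λy. 7) 1), ∅) :: 6], E=∅, C=[AP], D=∅>
[9] <S=∅, E={z↦6}, C=[((λy. 7) 1)], D=[(∅, ∅, ∅)]>
[10] <S=∅, E={z↦6}, C=[1 :: (λy. 7) :: AP], D=[(∅, ∅, ∅)]>
[11] <S=[1], E={z↦6}, C=[(λy. 7) :: AP], D=[(∅, ∅, ∅)]>
[12] <S=[clo(λy. 7, {z↦6}) :: 1], E={z↦6}, C=[AP], D=[(∅, ∅, ∅)]>
[13] <S=∅, E={y↦1, z↦6}, C=[7], D=[(∅, {z↦6}, ∅) :: (∅, ∅, ∅)]>
[14] <S=[7], E={y↦1, z↦6}, C=∅, D=[(∅, {z↦6}, ∅) :: (∅, ∅, ∅)]>
[15] <S=[7], E={z↦6}, C=∅, D=[(∅, ∅, ∅)]>
[16] <S=[7], E=∅, C=∅, D=∅>
→ final value 7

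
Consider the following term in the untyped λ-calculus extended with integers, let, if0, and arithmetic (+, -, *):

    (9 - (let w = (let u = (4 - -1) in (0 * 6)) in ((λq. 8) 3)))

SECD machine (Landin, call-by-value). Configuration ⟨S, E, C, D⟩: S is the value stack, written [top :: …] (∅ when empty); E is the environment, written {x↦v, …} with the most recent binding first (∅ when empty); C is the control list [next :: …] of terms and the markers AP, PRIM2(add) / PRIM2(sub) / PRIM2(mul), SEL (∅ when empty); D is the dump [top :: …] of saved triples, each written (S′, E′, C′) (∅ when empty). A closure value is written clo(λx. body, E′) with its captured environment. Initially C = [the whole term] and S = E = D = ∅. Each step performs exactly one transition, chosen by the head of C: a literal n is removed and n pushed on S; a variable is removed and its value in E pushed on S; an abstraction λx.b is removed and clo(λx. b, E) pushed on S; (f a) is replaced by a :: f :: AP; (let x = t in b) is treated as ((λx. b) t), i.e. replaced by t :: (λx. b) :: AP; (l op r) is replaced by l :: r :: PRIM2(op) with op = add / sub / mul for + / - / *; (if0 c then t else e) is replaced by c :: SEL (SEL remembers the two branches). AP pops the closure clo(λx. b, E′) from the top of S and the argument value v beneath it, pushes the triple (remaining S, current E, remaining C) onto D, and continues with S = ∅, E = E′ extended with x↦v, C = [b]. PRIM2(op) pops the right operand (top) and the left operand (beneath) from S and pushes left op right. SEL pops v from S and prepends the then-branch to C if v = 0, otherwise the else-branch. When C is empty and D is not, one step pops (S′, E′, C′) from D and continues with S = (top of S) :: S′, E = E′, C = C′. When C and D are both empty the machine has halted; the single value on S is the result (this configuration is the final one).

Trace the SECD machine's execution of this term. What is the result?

Answer: 1

Derivation:
0. ⟨S=∅; E=∅; C=[(9 - (let w = (let u = (4 - -1) in (0 * 6)) in ((λq. 8) 3)))]; D=∅⟩
1. ⟨S=∅; E=∅; C=[9 :: (let w = (let u = (4 - -1) in (0 * 6)) in ((λq. 8) 3)) :: PRIM2(sub)]; D=∅⟩
2. ⟨S=[9]; E=∅; C=[(let w = (let u = (4 - -1) in (0 * 6)) in ((λq. 8) 3)) :: PRIM2(sub)]; D=∅⟩
3. ⟨S=[9]; E=∅; C=[(let u = (4 - -1) in (0 * 6)) :: (λw. ((λq. 8) 3)) :: AP :: PRIM2(sub)]; D=∅⟩
4. ⟨S=[9]; E=∅; C=[(4 - -1) :: (λu. (0 * 6)) :: AP :: (λw. ((λq. 8) 3)) :: AP :: PRIM2(sub)]; D=∅⟩
5. ⟨S=[9]; E=∅; C=[4 :: -1 :: PRIM2(sub) :: (λu. (0 * 6)) :: AP :: (λw. ((λq. 8) 3)) :: AP :: PRIM2(sub)]; D=∅⟩
6. ⟨S=[4 :: 9]; E=∅; C=[-1 :: PRIM2(sub) :: (λu. (0 * 6)) :: AP :: (λw. ((λq. 8) 3)) :: AP :: PRIM2(sub)]; D=∅⟩
7. ⟨S=[-1 :: 4 :: 9]; E=∅; C=[PRIM2(sub) :: (λu. (0 * 6)) :: AP :: (λw. ((λq. 8) 3)) :: AP :: PRIM2(sub)]; D=∅⟩
8. ⟨S=[5 :: 9]; E=∅; C=[(λu. (0 * 6)) :: AP :: (λw. ((λq. 8) 3)) :: AP :: PRIM2(sub)]; D=∅⟩
9. ⟨S=[clo(λu. (0 * 6), ∅) :: 5 :: 9]; E=∅; C=[AP :: (λw. ((λq. 8) 3)) :: AP :: PRIM2(sub)]; D=∅⟩
10. ⟨S=∅; E={u↦5}; C=[(0 * 6)]; D=[([9], ∅, [(λw. ((λq. 8) 3)) :: AP :: PRIM2(sub)])]⟩
11. ⟨S=∅; E={u↦5}; C=[0 :: 6 :: PRIM2(mul)]; D=[([9], ∅, [(λw. ((λq. 8) 3)) :: AP :: PRIM2(sub)])]⟩
12. ⟨S=[0]; E={u↦5}; C=[6 :: PRIM2(mul)]; D=[([9], ∅, [(λw. ((λq. 8) 3)) :: AP :: PRIM2(sub)])]⟩
13. ⟨S=[6 :: 0]; E={u↦5}; C=[PRIM2(mul)]; D=[([9], ∅, [(λw. ((λq. 8) 3)) :: AP :: PRIM2(sub)])]⟩
14. ⟨S=[0]; E={u↦5}; C=∅; D=[([9], ∅, [(λw. ((λq. 8) 3)) :: AP :: PRIM2(sub)])]⟩
15. ⟨S=[0 :: 9]; E=∅; C=[(λw. ((λq. 8) 3)) :: AP :: PRIM2(sub)]; D=∅⟩
16. ⟨S=[clo(λw. ((λq. 8) 3), ∅) :: 0 :: 9]; E=∅; C=[AP :: PRIM2(sub)]; D=∅⟩
17. ⟨S=∅; E={w↦0}; C=[((λq. 8) 3)]; D=[([9], ∅, [PRIM2(sub)])]⟩
18. ⟨S=∅; E={w↦0}; C=[3 :: (λq. 8) :: AP]; D=[([9], ∅, [PRIM2(sub)])]⟩
19. ⟨S=[3]; E={w↦0}; C=[(λq. 8) :: AP]; D=[([9], ∅, [PRIM2(sub)])]⟩
20. ⟨S=[clo(λq. 8, {w↦0}) :: 3]; E={w↦0}; C=[AP]; D=[([9], ∅, [PRIM2(sub)])]⟩
21. ⟨S=∅; E={q↦3, w↦0}; C=[8]; D=[(∅, {w↦0}, ∅) :: ([9], ∅, [PRIM2(sub)])]⟩
22. ⟨S=[8]; E={q↦3, w↦0}; C=∅; D=[(∅, {w↦0}, ∅) :: ([9], ∅, [PRIM2(sub)])]⟩
23. ⟨S=[8]; E={w↦0}; C=∅; D=[([9], ∅, [PRIM2(sub)])]⟩
24. ⟨S=[8 :: 9]; E=∅; C=[PRIM2(sub)]; D=∅⟩
25. ⟨S=[1]; E=∅; C=∅; D=∅⟩
→ final value 1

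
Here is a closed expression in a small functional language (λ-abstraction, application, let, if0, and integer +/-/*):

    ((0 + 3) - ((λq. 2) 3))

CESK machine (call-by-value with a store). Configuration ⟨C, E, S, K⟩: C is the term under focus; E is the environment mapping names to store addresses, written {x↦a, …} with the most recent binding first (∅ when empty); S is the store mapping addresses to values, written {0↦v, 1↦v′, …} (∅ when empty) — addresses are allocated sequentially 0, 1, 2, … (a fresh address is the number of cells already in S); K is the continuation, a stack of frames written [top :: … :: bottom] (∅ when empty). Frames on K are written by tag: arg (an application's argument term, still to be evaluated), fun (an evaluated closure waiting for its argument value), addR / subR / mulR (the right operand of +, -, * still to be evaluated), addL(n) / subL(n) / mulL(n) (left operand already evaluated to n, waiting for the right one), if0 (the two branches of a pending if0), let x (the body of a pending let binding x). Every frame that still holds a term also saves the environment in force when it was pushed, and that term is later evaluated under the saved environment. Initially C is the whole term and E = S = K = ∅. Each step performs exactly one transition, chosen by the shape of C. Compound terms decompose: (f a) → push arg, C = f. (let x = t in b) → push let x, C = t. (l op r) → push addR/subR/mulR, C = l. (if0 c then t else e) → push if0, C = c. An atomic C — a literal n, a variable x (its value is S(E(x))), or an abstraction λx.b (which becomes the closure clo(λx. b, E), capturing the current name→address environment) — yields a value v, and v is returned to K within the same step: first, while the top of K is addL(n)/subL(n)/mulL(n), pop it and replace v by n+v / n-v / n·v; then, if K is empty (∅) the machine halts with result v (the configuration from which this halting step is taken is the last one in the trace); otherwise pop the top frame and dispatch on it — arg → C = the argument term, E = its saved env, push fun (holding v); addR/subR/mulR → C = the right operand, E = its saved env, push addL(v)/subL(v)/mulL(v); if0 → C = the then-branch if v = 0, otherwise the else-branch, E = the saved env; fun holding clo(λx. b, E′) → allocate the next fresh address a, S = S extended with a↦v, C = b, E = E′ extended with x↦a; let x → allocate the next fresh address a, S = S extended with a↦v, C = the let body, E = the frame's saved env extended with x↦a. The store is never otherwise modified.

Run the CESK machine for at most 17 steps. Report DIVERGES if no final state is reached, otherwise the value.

Answer: 1

Derivation:
0. [C=((0 + 3) - ((λq. 2) 3)) | E=∅ | S=∅ | K=∅]
1. [C=(0 + 3) | E=∅ | S=∅ | K=[subR]]
2. [C=0 | E=∅ | S=∅ | K=[addR :: subR]]
3. [C=3 | E=∅ | S=∅ | K=[addL(0) :: subR]]
4. [C=((λq. 2) 3) | E=∅ | S=∅ | K=[subL(3)]]
5. [C=(λq. 2) | E=∅ | S=∅ | K=[arg :: subL(3)]]
6. [C=3 | E=∅ | S=∅ | K=[fun :: subL(3)]]
7. [C=2 | E={q↦0} | S={0↦3} | K=[subL(3)]]
→ final value 1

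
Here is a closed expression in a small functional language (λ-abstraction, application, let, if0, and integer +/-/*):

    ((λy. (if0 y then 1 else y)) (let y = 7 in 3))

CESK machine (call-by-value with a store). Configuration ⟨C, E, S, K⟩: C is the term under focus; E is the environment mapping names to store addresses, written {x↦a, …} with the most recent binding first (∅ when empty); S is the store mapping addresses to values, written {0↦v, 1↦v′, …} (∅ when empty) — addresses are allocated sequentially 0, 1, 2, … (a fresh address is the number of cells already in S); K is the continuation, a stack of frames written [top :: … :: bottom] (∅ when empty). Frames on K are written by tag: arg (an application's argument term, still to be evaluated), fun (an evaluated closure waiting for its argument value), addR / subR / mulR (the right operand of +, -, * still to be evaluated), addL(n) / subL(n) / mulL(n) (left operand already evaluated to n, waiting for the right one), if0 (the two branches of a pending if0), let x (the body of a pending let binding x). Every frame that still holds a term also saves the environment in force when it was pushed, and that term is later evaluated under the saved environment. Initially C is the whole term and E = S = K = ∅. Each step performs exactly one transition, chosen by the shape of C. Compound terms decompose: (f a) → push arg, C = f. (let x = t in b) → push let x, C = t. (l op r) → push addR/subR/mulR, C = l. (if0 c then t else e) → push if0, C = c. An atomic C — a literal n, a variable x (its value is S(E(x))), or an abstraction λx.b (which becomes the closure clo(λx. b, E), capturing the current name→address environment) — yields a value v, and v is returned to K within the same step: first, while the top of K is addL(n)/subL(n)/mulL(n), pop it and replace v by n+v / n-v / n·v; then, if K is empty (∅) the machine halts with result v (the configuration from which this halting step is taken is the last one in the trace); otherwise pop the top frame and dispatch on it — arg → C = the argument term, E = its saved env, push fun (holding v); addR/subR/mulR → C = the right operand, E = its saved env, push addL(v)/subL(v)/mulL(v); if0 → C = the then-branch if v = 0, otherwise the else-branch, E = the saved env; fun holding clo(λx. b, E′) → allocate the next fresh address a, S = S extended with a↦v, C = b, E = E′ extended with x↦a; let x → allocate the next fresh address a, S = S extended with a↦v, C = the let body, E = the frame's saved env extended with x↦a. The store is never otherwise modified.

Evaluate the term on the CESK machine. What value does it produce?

Answer: 3

Derivation:
step 0: ⟨C=((λy. (if0 y then 1 else y)) (let y = 7 in 3)); E=∅; S=∅; K=∅⟩
step 1: ⟨C=(λy. (if0 y then 1 else y)); E=∅; S=∅; K=[arg]⟩
step 2: ⟨C=(let y = 7 in 3); E=∅; S=∅; K=[fun]⟩
step 3: ⟨C=7; E=∅; S=∅; K=[let y :: fun]⟩
step 4: ⟨C=3; E={y↦0}; S={0↦7}; K=[fun]⟩
step 5: ⟨C=(if0 y then 1 else y); E={y↦1}; S={0↦7, 1↦3}; K=∅⟩
step 6: ⟨C=y; E={y↦1}; S={0↦7, 1↦3}; K=[if0]⟩
step 7: ⟨C=y; E={y↦1}; S={0↦7, 1↦3}; K=∅⟩
→ final value 3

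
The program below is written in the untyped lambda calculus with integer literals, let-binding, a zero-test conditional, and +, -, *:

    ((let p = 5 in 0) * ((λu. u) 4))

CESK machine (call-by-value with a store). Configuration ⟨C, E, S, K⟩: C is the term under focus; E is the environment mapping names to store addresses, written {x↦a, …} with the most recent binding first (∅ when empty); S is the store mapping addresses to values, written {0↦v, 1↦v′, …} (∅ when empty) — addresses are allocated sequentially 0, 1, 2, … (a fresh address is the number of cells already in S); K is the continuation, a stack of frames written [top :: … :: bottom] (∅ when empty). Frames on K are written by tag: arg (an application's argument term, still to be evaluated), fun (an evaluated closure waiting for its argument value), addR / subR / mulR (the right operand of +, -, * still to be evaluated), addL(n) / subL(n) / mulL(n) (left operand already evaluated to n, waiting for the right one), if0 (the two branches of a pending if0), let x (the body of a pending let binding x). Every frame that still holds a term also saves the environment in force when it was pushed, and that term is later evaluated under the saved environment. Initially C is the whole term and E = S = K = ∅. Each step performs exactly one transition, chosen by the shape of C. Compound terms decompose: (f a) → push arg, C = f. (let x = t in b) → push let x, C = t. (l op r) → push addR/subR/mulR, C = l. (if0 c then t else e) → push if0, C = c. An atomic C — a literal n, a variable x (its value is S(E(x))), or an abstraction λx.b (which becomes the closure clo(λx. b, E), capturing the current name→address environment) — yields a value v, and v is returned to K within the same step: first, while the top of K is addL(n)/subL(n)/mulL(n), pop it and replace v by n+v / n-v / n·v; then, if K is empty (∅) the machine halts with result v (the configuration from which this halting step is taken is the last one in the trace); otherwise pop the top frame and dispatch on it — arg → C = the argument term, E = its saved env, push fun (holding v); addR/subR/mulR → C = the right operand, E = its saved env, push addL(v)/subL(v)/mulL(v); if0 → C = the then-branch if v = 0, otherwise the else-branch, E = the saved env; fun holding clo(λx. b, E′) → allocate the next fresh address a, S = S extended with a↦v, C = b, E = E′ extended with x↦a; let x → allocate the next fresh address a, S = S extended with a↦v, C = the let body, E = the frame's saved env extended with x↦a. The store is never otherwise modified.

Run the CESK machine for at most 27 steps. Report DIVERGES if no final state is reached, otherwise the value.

Answer: 0

Machine steps:
step 0: [C=((let p = 5 in 0) * ((λu. u) 4)) | E=∅ | S=∅ | K=∅]
step 1: [C=(let p = 5 in 0) | E=∅ | S=∅ | K=[mulR]]
step 2: [C=5 | E=∅ | S=∅ | K=[let p :: mulR]]
step 3: [C=0 | E={p↦0} | S={0↦5} | K=[mulR]]
step 4: [C=((λu. u) 4) | E=∅ | S={0↦5} | K=[mulL(0)]]
step 5: [C=(λu. u) | E=∅ | S={0↦5} | K=[arg :: mulL(0)]]
step 6: [C=4 | E=∅ | S={0↦5} | K=[fun :: mulL(0)]]
step 7: [C=u | E={u↦1} | S={0↦5, 1↦4} | K=[mulL(0)]]
→ final value 0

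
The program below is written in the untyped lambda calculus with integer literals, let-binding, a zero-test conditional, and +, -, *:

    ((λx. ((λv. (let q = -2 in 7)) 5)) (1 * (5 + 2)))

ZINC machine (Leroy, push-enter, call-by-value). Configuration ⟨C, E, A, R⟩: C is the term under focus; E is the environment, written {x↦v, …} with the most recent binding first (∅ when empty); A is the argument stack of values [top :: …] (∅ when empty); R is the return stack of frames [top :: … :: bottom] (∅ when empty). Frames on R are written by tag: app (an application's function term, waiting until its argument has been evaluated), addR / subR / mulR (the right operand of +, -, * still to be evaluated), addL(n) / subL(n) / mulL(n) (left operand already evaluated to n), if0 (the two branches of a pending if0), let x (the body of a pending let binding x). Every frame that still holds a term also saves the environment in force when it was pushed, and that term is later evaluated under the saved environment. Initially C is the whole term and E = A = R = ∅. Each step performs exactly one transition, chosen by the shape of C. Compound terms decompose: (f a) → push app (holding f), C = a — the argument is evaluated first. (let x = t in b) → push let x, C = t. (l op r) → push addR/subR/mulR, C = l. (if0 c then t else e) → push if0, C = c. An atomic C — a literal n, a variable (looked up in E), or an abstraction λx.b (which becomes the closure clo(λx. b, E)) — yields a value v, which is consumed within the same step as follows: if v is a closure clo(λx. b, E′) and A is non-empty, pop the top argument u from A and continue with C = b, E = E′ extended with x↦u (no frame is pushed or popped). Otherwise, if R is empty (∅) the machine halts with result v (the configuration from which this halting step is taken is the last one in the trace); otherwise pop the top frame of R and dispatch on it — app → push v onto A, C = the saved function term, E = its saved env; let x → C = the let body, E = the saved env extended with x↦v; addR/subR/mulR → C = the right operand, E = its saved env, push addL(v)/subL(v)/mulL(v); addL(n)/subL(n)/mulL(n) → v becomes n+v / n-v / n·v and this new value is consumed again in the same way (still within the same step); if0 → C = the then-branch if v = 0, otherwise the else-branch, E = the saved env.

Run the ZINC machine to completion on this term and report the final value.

Answer: 7

Execution trace:
0. ⟨C=((λx. ((λv. (let q = -2 in 7)) 5)) (1 * (5 + 2))); E=∅; A=∅; R=∅⟩
1. ⟨C=(1 * (5 + 2)); E=∅; A=∅; R=[app]⟩
2. ⟨C=1; E=∅; A=∅; R=[mulR :: app]⟩
3. ⟨C=(5 + 2); E=∅; A=∅; R=[mulL(1) :: app]⟩
4. ⟨C=5; E=∅; A=∅; R=[addR :: mulL(1) :: app]⟩
5. ⟨C=2; E=∅; A=∅; R=[addL(5) :: mulL(1) :: app]⟩
6. ⟨C=(λx. ((λv. (let q = -2 in 7)) 5)); E=∅; A=[7]; R=∅⟩
7. ⟨C=((λv. (let q = -2 in 7)) 5); E={x↦7}; A=∅; R=∅⟩
8. ⟨C=5; E={x↦7}; A=∅; R=[app]⟩
9. ⟨C=(λv. (let q = -2 in 7)); E={x↦7}; A=[5]; R=∅⟩
10. ⟨C=(let q = -2 in 7); E={v↦5, x↦7}; A=∅; R=∅⟩
11. ⟨C=-2; E={v↦5, x↦7}; A=∅; R=[let q]⟩
12. ⟨C=7; E={q↦-2, v↦5, x↦7}; A=∅; R=∅⟩
→ final value 7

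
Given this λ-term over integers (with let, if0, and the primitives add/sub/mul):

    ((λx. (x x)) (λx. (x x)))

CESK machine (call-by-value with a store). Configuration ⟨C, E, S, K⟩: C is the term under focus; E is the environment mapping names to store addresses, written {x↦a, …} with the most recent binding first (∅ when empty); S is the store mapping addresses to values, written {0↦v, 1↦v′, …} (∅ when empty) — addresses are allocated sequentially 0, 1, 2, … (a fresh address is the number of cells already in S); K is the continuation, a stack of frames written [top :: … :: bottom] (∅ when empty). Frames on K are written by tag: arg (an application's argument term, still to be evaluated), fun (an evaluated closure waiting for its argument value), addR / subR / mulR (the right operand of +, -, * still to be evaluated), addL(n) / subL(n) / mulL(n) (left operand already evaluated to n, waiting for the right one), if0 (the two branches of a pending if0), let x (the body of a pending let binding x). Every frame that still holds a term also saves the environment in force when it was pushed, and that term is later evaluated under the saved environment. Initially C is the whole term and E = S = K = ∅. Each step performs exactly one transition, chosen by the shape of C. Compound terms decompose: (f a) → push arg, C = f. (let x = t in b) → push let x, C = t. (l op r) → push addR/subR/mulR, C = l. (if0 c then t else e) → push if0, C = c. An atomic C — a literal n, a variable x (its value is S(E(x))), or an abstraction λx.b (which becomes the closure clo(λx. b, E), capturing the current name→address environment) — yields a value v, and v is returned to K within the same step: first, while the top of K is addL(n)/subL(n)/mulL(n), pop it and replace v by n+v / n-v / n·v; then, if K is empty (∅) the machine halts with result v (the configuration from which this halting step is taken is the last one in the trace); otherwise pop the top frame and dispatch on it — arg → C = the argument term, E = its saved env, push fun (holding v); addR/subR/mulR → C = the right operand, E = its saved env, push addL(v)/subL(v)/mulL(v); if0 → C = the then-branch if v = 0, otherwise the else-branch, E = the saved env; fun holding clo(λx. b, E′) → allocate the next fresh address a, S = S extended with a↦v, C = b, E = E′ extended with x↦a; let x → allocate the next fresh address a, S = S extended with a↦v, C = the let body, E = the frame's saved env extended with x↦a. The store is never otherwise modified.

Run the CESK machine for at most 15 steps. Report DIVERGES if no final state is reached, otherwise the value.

0. ⟨C=((λx. (x x)) (λx. (x x))); E=∅; S=∅; K=∅⟩
1. ⟨C=(λx. (x x)); E=∅; S=∅; K=[arg]⟩
2. ⟨C=(λx. (x x)); E=∅; S=∅; K=[fun]⟩
3. ⟨C=(x x); E={x↦0}; S={0↦clo(λx. (x x), ∅)}; K=∅⟩
4. ⟨C=x; E={x↦0}; S={0↦clo(λx. (x x), ∅)}; K=[arg]⟩
5. ⟨C=x; E={x↦0}; S={0↦clo(λx. (x x), ∅)}; K=[fun]⟩
6. ⟨C=(x x); E={x↦1}; S={0↦clo(λx. (x x), ∅), 1↦clo(λx. (x x), ∅)}; K=∅⟩
7. ⟨C=x; E={x↦1}; S={0↦clo(λx. (x x), ∅), 1↦clo(λx. (x x), ∅)}; K=[arg]⟩
8. ⟨C=x; E={x↦1}; S={0↦clo(λx. (x x), ∅), 1↦clo(λx. (x x), ∅)}; K=[fun]⟩
9. ⟨C=(x x); E={x↦2}; S={0↦clo(λx. (x x), ∅), 1↦clo(λx. (x x), ∅), 2↦clo(λx. (x x), ∅)}; K=∅⟩
10. ⟨C=x; E={x↦2}; S={0↦clo(λx. (x x), ∅), 1↦clo(λx. (x x), ∅), 2↦clo(λx. (x x), ∅)}; K=[arg]⟩
11. ⟨C=x; E={x↦2}; S={0↦clo(λx. (x x), ∅), 1↦clo(λx. (x x), ∅), 2↦clo(λx. (x x), ∅)}; K=[fun]⟩
12. ⟨C=(x x); E={x↦3}; S={0↦clo(λx. (x x), ∅), 1↦clo(λx. (x x), ∅), 2↦clo(λx. (x x), ∅), 3↦clo(λx. (x x), ∅)}; K=∅⟩
13. ⟨C=x; E={x↦3}; S={0↦clo(λx. (x x), ∅), 1↦clo(λx. (x x), ∅), 2↦clo(λx. (x x), ∅), 3↦clo(λx. (x x), ∅)}; K=[arg]⟩
14. ⟨C=x; E={x↦3}; S={0↦clo(λx. (x x), ∅), 1↦clo(λx. (x x), ∅), 2↦clo(λx. (x x), ∅), 3↦clo(λx. (x x), ∅)}; K=[fun]⟩
15. ⟨C=(x x); E={x↦4}; S={0↦clo(λx. (x x), ∅), 1↦clo(λx. (x x), ∅), 2↦clo(λx. (x x), ∅), 3↦clo(λx. (x x), ∅), 4↦clo(λx. (x x), ∅)}; K=∅⟩
→ 15 transitions taken and the configuration is still not final: no result within 15 steps

Answer: DIVERGES (no final state within 15 steps)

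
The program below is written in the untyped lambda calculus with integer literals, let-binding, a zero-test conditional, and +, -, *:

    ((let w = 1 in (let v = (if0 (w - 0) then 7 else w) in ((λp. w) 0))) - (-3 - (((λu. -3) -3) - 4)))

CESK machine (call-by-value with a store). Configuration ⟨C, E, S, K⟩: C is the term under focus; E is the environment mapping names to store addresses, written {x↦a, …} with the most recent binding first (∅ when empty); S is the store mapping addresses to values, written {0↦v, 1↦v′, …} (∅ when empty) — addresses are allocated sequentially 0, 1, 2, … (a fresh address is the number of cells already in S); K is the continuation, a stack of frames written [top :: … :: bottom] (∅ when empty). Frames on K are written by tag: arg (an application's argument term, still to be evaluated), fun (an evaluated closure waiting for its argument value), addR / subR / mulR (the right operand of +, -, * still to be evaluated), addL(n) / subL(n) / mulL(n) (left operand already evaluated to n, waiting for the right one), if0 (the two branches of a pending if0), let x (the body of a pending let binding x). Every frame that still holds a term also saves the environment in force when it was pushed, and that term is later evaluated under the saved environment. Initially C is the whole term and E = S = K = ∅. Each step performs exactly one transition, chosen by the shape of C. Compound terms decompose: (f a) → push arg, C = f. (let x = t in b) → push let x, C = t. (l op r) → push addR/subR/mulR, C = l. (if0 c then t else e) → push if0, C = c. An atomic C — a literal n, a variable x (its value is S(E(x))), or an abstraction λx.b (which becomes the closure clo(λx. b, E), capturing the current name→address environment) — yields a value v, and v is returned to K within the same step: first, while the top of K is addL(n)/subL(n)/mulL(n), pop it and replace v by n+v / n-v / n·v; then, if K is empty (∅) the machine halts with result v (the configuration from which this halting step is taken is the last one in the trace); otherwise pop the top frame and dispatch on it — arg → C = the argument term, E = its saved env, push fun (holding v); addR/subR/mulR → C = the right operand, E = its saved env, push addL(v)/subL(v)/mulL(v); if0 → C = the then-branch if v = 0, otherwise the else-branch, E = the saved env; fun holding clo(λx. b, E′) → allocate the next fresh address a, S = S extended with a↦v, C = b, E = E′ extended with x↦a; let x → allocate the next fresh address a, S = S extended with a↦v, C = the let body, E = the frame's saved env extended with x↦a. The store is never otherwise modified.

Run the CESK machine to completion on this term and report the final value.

Answer: -3

Machine steps:
step 0: [C=((let w = 1 in (let v = (if0 (w - 0) then 7 else w) in ((λp. w) 0))) - (-3 - (((λu. -3) -3) - 4))) | E=∅ | S=∅ | K=∅]
step 1: [C=(let w = 1 in (let v = (if0 (w - 0) then 7 else w) in ((λp. w) 0))) | E=∅ | S=∅ | K=[subR]]
step 2: [C=1 | E=∅ | S=∅ | K=[let w :: subR]]
step 3: [C=(let v = (if0 (w - 0) then 7 else w) in ((λp. w) 0)) | E={w↦0} | S={0↦1} | K=[subR]]
step 4: [C=(if0 (w - 0) then 7 else w) | E={w↦0} | S={0↦1} | K=[let v :: subR]]
step 5: [C=(w - 0) | E={w↦0} | S={0↦1} | K=[if0 :: let v :: subR]]
step 6: [C=w | E={w↦0} | S={0↦1} | K=[subR :: if0 :: let v :: subR]]
step 7: [C=0 | E={w↦0} | S={0↦1} | K=[subL(1) :: if0 :: let v :: subR]]
step 8: [C=w | E={w↦0} | S={0↦1} | K=[let v :: subR]]
step 9: [C=((λp. w) 0) | E={v↦1, w↦0} | S={0↦1, 1↦1} | K=[subR]]
step 10: [C=(λp. w) | E={v↦1, w↦0} | S={0↦1, 1↦1} | K=[arg :: subR]]
step 11: [C=0 | E={v↦1, w↦0} | S={0↦1, 1↦1} | K=[fun :: subR]]
step 12: [C=w | E={p↦2, v↦1, w↦0} | S={0↦1, 1↦1, 2↦0} | K=[subR]]
step 13: [C=(-3 - (((λu. -3) -3) - 4)) | E=∅ | S={0↦1, 1↦1, 2↦0} | K=[subL(1)]]
step 14: [C=-3 | E=∅ | S={0↦1, 1↦1, 2↦0} | K=[subR :: subL(1)]]
step 15: [C=(((λu. -3) -3) - 4) | E=∅ | S={0↦1, 1↦1, 2↦0} | K=[subL(-3) :: subL(1)]]
step 16: [C=((λu. -3) -3) | E=∅ | S={0↦1, 1↦1, 2↦0} | K=[subR :: subL(-3) :: subL(1)]]
step 17: [C=(λu. -3) | E=∅ | S={0↦1, 1↦1, 2↦0} | K=[arg :: subR :: subL(-3) :: subL(1)]]
step 18: [C=-3 | E=∅ | S={0↦1, 1↦1, 2↦0} | K=[fun :: subR :: subL(-3) :: subL(1)]]
step 19: [C=-3 | E={u↦3} | S={0↦1, 1↦1, 2↦0, 3↦-3} | K=[subR :: subL(-3) :: subL(1)]]
step 20: [C=4 | E=∅ | S={0↦1, 1↦1, 2↦0, 3↦-3} | K=[subL(-3) :: subL(-3) :: subL(1)]]
→ final value -3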